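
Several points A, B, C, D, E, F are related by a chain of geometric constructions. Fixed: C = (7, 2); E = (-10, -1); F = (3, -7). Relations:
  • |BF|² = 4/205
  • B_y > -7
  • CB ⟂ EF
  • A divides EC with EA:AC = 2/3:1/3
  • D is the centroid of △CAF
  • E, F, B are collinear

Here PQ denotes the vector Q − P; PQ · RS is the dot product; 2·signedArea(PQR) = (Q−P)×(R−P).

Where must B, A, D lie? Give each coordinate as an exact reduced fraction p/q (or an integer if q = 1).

A = (4/3, 1)
B = (589/205, -1423/205)
D = (34/9, -4/3)

1. B_x = 589/205  [E, F, B are collinear ∩ CB ⟂ EF]
2. B_y = -1423/205  [E, F, B are collinear ∩ CB ⟂ EF]
   → B = (589/205, -1423/205)
3. A_x = 4/3  [A divides EC with EA:AC = 2/3:1/3]
4. A_y = 1  [A divides EC with EA:AC = 2/3:1/3]
   → A = (4/3, 1)
5. D_x = 34/9  [D is the centroid of △CAF]
6. D_y = -4/3  [D is the centroid of △CAF]
   → D = (34/9, -4/3)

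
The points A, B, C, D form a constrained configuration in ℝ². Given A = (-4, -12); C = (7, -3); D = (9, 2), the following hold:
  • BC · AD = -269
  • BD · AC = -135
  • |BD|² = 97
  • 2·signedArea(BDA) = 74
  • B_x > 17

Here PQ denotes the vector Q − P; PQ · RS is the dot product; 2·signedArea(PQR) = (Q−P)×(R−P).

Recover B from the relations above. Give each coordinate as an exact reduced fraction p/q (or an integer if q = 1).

1. B_x = 18  [2·signedArea(BDA) = 74 ∩ BC · AD = -269]
2. B_y = 6  [2·signedArea(BDA) = 74 ∩ BC · AD = -269]
   → B = (18, 6)

B = (18, 6)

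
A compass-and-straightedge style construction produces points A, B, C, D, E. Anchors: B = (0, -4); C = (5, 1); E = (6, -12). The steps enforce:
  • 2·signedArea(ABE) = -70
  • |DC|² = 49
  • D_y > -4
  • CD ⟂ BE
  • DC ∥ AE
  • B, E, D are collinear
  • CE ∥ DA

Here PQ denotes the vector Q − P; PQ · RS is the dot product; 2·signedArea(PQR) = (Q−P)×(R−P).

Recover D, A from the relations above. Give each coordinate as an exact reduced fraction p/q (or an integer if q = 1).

1. D_x = -3/5  [B, E, D are collinear ∩ CD ⟂ BE]
2. D_y = -16/5  [B, E, D are collinear ∩ CD ⟂ BE]
   → D = (-3/5, -16/5)
3. A_x = 2/5  [DC ∥ AE ∩ CE ∥ DA]
4. A_y = -81/5  [DC ∥ AE ∩ CE ∥ DA]
   → A = (2/5, -81/5)

A = (2/5, -81/5)
D = (-3/5, -16/5)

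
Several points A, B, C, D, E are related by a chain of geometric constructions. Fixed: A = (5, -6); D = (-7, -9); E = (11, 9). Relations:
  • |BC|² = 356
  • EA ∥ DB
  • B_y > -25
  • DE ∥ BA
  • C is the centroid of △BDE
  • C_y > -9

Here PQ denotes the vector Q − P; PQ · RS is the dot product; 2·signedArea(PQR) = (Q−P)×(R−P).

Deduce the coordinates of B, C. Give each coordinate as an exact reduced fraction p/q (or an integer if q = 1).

B = (-13, -24)
C = (-3, -8)

1. B_x = -13  [DE ∥ BA ∩ EA ∥ DB]
2. B_y = -24  [DE ∥ BA ∩ EA ∥ DB]
   → B = (-13, -24)
3. C_x = -3  [C is the centroid of △BDE]
4. C_y = -8  [C is the centroid of △BDE]
   → C = (-3, -8)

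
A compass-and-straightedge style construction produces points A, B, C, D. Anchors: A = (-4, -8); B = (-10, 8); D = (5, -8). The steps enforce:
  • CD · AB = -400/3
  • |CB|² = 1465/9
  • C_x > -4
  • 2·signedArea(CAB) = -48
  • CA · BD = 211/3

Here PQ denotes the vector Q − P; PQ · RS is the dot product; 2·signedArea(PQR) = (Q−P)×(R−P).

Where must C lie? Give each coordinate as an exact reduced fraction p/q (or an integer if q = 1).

1. C_x = -3  [CA · BD = 211/3 ∩ 2·signedArea(CAB) = -48]
2. C_y = -8/3  [CA · BD = 211/3 ∩ 2·signedArea(CAB) = -48]
   → C = (-3, -8/3)

C = (-3, -8/3)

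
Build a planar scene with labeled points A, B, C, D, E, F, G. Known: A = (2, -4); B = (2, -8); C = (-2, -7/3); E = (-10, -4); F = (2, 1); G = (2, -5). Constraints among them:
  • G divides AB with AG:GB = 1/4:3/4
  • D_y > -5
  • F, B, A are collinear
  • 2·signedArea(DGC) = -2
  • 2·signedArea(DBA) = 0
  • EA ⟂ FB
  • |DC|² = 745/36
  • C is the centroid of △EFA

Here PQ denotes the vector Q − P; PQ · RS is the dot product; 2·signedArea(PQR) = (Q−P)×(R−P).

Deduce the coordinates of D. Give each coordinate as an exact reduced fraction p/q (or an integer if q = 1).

D = (2, -9/2)

1. D_x = 2  [2·signedArea(DBA) = 0 ∩ 2·signedArea(DGC) = -2]
2. D_y = -9/2  [2·signedArea(DBA) = 0 ∩ 2·signedArea(DGC) = -2]
   → D = (2, -9/2)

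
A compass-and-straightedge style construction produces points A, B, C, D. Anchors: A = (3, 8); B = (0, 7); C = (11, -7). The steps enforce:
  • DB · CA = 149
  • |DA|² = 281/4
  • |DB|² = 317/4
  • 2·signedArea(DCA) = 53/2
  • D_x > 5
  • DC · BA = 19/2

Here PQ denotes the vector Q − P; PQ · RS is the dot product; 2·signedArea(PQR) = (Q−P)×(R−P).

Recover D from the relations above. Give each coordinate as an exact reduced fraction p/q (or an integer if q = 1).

D = (11/2, 0)

1. D_x = 11/2  [DC · BA = 19/2 ∩ DB · CA = 149]
2. D_y = 0  [DC · BA = 19/2 ∩ DB · CA = 149]
   → D = (11/2, 0)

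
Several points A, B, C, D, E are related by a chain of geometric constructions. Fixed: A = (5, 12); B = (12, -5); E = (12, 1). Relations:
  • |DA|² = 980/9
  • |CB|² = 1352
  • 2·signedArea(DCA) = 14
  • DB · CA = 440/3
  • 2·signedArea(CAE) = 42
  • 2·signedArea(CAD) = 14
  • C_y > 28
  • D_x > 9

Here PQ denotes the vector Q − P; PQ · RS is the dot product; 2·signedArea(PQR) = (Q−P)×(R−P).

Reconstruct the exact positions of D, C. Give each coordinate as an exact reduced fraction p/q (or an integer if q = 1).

C = (-2, 29)
D = (29/3, 8/3)

1. C_x = -2  [line 11·x + 7·y + -181 = 0 ∩ |CB|² = 1352]
2. C_y = 29  [line 11·x + 7·y + -181 = 0 ∩ |CB|² = 1352]
   → C = (-2, 29)
3. D_x = 29/3  [2·signedArea(DCA) = 14 ∩ DB · CA = 440/3]
4. D_y = 8/3  [2·signedArea(DCA) = 14 ∩ DB · CA = 440/3]
   → D = (29/3, 8/3)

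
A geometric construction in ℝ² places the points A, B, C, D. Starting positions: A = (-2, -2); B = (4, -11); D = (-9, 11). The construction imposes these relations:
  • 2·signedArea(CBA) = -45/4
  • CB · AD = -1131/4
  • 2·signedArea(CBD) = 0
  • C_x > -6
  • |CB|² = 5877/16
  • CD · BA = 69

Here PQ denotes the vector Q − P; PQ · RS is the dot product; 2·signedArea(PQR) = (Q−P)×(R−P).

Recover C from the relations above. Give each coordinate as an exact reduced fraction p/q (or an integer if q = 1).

C = (-23/4, 11/2)

1. C_x = -23/4  [2·signedArea(CBD) = 0 ∩ 2·signedArea(CBA) = -45/4]
2. C_y = 11/2  [2·signedArea(CBD) = 0 ∩ 2·signedArea(CBA) = -45/4]
   → C = (-23/4, 11/2)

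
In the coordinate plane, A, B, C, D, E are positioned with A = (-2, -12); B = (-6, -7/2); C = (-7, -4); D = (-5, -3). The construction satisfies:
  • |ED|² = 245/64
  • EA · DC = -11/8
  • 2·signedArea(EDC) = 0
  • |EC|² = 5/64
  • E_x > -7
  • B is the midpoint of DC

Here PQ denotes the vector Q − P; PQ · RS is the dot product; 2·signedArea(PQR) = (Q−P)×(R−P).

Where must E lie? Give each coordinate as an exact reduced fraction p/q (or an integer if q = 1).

E = (-27/4, -31/8)

1. E_x = -27/4  [2·signedArea(EDC) = 0 ∩ EA · DC = -11/8]
2. E_y = -31/8  [2·signedArea(EDC) = 0 ∩ EA · DC = -11/8]
   → E = (-27/4, -31/8)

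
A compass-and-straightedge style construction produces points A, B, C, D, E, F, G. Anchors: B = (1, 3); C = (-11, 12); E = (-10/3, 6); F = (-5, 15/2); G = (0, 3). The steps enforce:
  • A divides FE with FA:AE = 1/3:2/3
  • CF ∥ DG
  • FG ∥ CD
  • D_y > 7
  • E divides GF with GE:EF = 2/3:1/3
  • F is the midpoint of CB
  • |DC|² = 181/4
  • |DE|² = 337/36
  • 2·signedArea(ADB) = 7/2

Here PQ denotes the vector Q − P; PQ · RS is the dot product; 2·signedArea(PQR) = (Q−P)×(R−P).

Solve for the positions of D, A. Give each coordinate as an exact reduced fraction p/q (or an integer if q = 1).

1. D_x = -6  [CF ∥ DG ∩ FG ∥ CD]
2. D_y = 15/2  [CF ∥ DG ∩ FG ∥ CD]
   → D = (-6, 15/2)
3. A_x = -40/9  [A divides FE with FA:AE = 1/3:2/3]
4. A_y = 7  [A divides FE with FA:AE = 1/3:2/3]
   → A = (-40/9, 7)

A = (-40/9, 7)
D = (-6, 15/2)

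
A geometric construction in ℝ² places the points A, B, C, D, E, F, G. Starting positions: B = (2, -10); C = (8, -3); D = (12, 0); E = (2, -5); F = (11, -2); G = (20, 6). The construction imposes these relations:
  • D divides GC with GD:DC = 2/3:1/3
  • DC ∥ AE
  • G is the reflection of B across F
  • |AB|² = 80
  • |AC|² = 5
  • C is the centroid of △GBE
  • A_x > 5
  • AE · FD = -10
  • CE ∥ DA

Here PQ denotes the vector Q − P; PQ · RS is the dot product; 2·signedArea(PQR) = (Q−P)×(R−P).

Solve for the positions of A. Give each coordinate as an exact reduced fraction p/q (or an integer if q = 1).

1. A_x = 6  [DC ∥ AE ∩ CE ∥ DA]
2. A_y = -2  [DC ∥ AE ∩ CE ∥ DA]
   → A = (6, -2)

A = (6, -2)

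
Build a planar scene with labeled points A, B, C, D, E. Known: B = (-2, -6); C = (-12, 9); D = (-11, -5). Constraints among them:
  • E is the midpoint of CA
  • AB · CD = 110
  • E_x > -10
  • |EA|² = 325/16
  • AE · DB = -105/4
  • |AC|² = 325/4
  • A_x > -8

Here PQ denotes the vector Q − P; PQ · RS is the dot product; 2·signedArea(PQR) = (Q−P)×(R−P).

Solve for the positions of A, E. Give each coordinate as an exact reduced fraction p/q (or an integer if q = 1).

1. A_x = -7  [line -1·x + 14·y + -28 = 0 ∩ |AC|² = 325/4]
2. A_y = 3/2  [line -1·x + 14·y + -28 = 0 ∩ |AC|² = 325/4]
   → A = (-7, 3/2)
3. E_x = -19/2  [E is the midpoint of CA]
4. E_y = 21/4  [E is the midpoint of CA]
   → E = (-19/2, 21/4)

A = (-7, 3/2)
E = (-19/2, 21/4)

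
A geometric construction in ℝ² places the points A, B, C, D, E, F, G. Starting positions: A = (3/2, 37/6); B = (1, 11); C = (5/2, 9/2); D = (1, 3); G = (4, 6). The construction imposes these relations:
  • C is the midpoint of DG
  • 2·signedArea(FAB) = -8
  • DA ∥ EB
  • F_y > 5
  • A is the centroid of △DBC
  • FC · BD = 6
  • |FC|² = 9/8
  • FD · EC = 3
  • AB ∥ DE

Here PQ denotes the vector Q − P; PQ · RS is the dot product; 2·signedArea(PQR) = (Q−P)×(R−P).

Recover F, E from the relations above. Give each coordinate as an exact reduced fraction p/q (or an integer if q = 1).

1. F_x = 13/4  [2·signedArea(FAB) = -8 ∩ FC · BD = 6]
2. F_y = 21/4  [2·signedArea(FAB) = -8 ∩ FC · BD = 6]
   → F = (13/4, 21/4)
3. E_x = 1/2  [FD · EC = 3 ∩ DA ∥ EB]
4. E_y = 47/6  [FD · EC = 3 ∩ DA ∥ EB]
   → E = (1/2, 47/6)

E = (1/2, 47/6)
F = (13/4, 21/4)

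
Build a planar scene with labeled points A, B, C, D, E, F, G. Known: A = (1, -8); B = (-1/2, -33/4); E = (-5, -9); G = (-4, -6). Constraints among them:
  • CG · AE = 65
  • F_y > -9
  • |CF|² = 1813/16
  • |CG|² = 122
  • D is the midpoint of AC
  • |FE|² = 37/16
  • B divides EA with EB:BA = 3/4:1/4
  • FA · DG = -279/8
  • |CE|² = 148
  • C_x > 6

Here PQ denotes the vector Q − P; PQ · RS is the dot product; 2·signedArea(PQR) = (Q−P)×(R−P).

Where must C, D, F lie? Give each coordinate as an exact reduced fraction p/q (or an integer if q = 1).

1. C_x = 7  [line 6·x + 1·y + -35 = 0 ∩ |CE|² = 148]
2. C_y = -7  [line 6·x + 1·y + -35 = 0 ∩ |CE|² = 148]
   → C = (7, -7)
3. D_x = 4  [D is the midpoint of AC]
4. D_y = -15/2  [D is the midpoint of AC]
   → D = (4, -15/2)
5. F_x = -7/2  [line 8·x + -3/2·y + 119/8 = 0 ∩ |FE|² = 37/16]
6. F_y = -35/4  [line 8·x + -3/2·y + 119/8 = 0 ∩ |FE|² = 37/16]
   → F = (-7/2, -35/4)

C = (7, -7)
D = (4, -15/2)
F = (-7/2, -35/4)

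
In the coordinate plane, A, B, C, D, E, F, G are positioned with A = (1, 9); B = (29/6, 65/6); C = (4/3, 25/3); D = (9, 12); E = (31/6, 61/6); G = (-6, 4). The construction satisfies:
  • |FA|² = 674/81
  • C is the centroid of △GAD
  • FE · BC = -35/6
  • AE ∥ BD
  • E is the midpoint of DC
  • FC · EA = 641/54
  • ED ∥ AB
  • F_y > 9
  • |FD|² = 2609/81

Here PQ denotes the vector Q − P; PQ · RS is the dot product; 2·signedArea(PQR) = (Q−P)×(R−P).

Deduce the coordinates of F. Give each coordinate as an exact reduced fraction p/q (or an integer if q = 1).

F = (34/9, 88/9)

1. F_x = 34/9  [FE · BC = -35/6 ∩ FC · EA = 641/54]
2. F_y = 88/9  [FE · BC = -35/6 ∩ FC · EA = 641/54]
   → F = (34/9, 88/9)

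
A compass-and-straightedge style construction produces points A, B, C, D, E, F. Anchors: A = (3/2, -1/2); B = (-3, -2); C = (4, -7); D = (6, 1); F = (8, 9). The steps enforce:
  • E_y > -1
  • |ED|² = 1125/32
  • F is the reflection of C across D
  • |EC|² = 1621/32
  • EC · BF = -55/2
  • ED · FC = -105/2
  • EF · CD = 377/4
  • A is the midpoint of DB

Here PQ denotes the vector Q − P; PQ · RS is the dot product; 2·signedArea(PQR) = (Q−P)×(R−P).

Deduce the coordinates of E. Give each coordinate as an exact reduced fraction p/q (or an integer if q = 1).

1. E_x = 3/8  [EC · BF = -55/2 ∩ EF · CD = 377/4]
2. E_y = -7/8  [EC · BF = -55/2 ∩ EF · CD = 377/4]
   → E = (3/8, -7/8)

E = (3/8, -7/8)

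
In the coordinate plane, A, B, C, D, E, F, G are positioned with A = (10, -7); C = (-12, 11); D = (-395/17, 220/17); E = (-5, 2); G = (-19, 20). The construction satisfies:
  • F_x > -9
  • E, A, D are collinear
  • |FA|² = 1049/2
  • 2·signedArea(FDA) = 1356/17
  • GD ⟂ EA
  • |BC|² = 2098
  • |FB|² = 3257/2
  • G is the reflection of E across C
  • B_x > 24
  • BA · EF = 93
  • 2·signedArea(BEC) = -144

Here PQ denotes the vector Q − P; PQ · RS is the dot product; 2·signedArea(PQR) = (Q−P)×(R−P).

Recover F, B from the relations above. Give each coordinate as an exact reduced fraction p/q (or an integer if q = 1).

1. B_x = 25  [line -9·x + -7·y + 113 = 0 ∩ |BC|² = 2098]
2. B_y = -16  [line -9·x + -7·y + 113 = 0 ∩ |BC|² = 2098]
   → B = (25, -16)
3. F_x = -17/2  [2·signedArea(FDA) = 1356/17 ∩ BA · EF = 93]
4. F_y = 13/2  [2·signedArea(FDA) = 1356/17 ∩ BA · EF = 93]
   → F = (-17/2, 13/2)

B = (25, -16)
F = (-17/2, 13/2)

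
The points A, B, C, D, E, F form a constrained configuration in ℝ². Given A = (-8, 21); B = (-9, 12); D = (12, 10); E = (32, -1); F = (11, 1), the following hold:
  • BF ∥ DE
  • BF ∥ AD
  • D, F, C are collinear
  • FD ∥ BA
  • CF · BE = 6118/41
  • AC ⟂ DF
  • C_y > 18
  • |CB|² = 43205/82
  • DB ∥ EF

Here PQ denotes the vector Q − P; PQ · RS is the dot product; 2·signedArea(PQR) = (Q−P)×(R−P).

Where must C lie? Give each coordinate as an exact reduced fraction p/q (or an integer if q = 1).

1. C_x = 1063/82  [D, F, C are collinear ∩ AC ⟂ DF]
2. C_y = 1531/82  [D, F, C are collinear ∩ AC ⟂ DF]
   → C = (1063/82, 1531/82)

C = (1063/82, 1531/82)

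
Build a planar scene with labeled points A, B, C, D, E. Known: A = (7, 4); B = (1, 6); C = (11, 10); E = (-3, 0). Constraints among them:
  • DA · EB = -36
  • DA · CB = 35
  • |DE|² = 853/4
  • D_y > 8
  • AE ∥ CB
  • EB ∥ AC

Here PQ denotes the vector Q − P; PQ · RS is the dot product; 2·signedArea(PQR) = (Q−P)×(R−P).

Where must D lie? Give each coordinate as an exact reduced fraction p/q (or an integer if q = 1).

D = (17/2, 9)

1. D_x = 17/2  [DA · CB = 35 ∩ DA · EB = -36]
2. D_y = 9  [DA · CB = 35 ∩ DA · EB = -36]
   → D = (17/2, 9)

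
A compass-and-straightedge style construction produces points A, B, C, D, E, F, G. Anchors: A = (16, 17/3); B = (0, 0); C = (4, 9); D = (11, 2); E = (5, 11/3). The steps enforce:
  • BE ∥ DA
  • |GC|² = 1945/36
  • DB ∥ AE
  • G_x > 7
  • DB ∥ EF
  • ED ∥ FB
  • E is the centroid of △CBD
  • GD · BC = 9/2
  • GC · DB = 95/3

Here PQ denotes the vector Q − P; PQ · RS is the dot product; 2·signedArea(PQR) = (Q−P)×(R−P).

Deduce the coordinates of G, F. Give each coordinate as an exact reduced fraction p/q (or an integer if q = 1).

F = (-6, 5/3)
G = (8, 17/6)

1. G_x = 8  [GD · BC = 9/2 ∩ GC · DB = 95/3]
2. G_y = 17/6  [GD · BC = 9/2 ∩ GC · DB = 95/3]
   → G = (8, 17/6)
3. F_x = -6  [ED ∥ FB ∩ DB ∥ EF]
4. F_y = 5/3  [ED ∥ FB ∩ DB ∥ EF]
   → F = (-6, 5/3)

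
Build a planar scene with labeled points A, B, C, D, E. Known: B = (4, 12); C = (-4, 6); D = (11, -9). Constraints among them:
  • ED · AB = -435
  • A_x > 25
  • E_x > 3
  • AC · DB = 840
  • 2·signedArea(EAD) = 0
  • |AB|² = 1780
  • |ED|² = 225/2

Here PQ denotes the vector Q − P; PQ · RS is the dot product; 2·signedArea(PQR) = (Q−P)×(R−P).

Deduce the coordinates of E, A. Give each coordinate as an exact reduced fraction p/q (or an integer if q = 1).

A = (26, -24)
E = (7/2, -3/2)

1. A_x = 26  [line 7·x + -21·y + -686 = 0 ∩ |AB|² = 1780]
2. A_y = -24  [line 7·x + -21·y + -686 = 0 ∩ |AB|² = 1780]
   → A = (26, -24)
3. E_x = 7/2  [2·signedArea(EAD) = 0 ∩ ED · AB = -435]
4. E_y = -3/2  [2·signedArea(EAD) = 0 ∩ ED · AB = -435]
   → E = (7/2, -3/2)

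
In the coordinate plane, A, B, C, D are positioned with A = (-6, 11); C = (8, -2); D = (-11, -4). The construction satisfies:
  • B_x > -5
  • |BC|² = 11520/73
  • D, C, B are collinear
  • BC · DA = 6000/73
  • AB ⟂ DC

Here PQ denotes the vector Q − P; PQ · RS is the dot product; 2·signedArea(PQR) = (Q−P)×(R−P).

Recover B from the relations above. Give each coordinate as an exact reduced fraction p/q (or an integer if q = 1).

1. B_x = -328/73  [D, C, B are collinear ∩ AB ⟂ DC]
2. B_y = -242/73  [D, C, B are collinear ∩ AB ⟂ DC]
   → B = (-328/73, -242/73)

B = (-328/73, -242/73)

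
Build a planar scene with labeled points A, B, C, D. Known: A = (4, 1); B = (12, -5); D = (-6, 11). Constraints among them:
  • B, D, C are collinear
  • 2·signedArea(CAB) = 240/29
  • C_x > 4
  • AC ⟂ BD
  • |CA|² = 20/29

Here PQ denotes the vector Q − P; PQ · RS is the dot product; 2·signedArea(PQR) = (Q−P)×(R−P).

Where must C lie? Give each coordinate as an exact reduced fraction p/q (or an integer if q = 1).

C = (132/29, 47/29)

1. C_x = 132/29  [B, D, C are collinear ∩ AC ⟂ BD]
2. C_y = 47/29  [B, D, C are collinear ∩ AC ⟂ BD]
   → C = (132/29, 47/29)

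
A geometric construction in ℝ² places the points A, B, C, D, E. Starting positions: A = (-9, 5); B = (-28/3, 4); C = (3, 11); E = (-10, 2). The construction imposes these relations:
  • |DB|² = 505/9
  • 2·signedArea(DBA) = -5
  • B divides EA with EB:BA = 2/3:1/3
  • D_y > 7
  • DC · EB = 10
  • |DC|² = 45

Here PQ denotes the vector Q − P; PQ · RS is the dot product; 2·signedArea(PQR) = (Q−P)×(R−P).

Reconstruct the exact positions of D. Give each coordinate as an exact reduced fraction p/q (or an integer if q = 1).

D = (-3, 8)

1. D_x = -3  [2·signedArea(DBA) = -5 ∩ DC · EB = 10]
2. D_y = 8  [2·signedArea(DBA) = -5 ∩ DC · EB = 10]
   → D = (-3, 8)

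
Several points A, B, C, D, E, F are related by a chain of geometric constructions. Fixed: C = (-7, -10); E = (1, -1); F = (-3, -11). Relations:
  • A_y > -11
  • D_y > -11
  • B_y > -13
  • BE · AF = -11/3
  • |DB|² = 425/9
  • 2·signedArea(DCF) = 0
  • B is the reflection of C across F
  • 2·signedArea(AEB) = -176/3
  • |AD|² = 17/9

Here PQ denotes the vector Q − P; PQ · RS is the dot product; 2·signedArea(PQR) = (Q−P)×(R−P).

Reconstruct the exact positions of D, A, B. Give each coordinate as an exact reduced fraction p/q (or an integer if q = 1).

1. B_x = 1  [B is the reflection of C across F]
2. B_y = -12  [B is the reflection of C across F]
   → B = (1, -12)
3. D_x = -17/3  [line 1·x + 4·y + 47 = 0 ∩ |DB|² = 425/9]
4. D_y = -31/3  [line 1·x + 4·y + 47 = 0 ∩ |DB|² = 425/9]
   → D = (-17/3, -31/3)
5. A_x = -13/3  [2·signedArea(AEB) = -176/3 ∩ BE · AF = -11/3]
6. A_y = -32/3  [2·signedArea(AEB) = -176/3 ∩ BE · AF = -11/3]
   → A = (-13/3, -32/3)

A = (-13/3, -32/3)
B = (1, -12)
D = (-17/3, -31/3)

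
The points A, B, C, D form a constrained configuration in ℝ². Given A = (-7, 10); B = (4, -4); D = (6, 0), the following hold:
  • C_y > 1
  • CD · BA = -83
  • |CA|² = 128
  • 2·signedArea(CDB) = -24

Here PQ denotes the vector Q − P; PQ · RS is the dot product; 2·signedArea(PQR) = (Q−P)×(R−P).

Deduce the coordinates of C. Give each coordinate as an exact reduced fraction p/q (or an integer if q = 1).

C = (1, 2)

1. C_x = 1  [CD · BA = -83 ∩ 2·signedArea(CDB) = -24]
2. C_y = 2  [CD · BA = -83 ∩ 2·signedArea(CDB) = -24]
   → C = (1, 2)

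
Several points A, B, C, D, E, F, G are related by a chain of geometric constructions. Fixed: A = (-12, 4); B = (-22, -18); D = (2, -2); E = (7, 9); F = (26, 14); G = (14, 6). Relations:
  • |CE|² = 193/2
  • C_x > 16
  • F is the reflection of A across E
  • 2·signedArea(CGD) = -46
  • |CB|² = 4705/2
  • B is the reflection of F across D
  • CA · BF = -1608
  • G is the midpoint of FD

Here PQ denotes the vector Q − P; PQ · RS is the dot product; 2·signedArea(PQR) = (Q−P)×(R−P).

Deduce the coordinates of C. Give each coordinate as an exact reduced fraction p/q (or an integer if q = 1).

1. C_x = 33/2  [2·signedArea(CGD) = -46 ∩ CA · BF = -1608]
2. C_y = 23/2  [2·signedArea(CGD) = -46 ∩ CA · BF = -1608]
   → C = (33/2, 23/2)

C = (33/2, 23/2)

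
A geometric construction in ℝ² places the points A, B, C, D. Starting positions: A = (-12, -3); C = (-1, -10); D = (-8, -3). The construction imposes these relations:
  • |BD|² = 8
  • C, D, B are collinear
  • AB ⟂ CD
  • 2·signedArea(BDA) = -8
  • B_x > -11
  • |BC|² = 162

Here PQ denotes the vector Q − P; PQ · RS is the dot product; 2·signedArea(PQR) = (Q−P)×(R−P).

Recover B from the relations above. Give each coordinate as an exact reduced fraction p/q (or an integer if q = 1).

B = (-10, -1)

1. B_x = -10  [C, D, B are collinear ∩ AB ⟂ CD]
2. B_y = -1  [C, D, B are collinear ∩ AB ⟂ CD]
   → B = (-10, -1)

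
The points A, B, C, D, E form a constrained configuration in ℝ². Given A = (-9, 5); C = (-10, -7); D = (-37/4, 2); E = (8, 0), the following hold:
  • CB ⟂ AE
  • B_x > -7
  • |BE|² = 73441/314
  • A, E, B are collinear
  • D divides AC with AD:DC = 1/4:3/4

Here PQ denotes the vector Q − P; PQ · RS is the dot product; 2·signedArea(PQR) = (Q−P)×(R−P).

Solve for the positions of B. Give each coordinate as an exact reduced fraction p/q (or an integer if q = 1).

1. B_x = -2095/314  [A, E, B are collinear ∩ CB ⟂ AE]
2. B_y = 1355/314  [A, E, B are collinear ∩ CB ⟂ AE]
   → B = (-2095/314, 1355/314)

B = (-2095/314, 1355/314)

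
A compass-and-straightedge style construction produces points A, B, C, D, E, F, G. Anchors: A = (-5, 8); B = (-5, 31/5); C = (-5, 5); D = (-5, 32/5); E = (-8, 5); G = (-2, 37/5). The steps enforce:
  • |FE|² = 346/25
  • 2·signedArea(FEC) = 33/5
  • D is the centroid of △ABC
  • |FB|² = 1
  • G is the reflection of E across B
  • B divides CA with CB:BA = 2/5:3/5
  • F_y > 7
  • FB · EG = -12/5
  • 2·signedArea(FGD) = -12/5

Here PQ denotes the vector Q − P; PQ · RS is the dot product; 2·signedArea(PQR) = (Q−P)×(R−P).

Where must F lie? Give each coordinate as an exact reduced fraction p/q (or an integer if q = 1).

1. F_x = -5  [2·signedArea(FEC) = 33/5 ∩ FB · EG = -12/5]
2. F_y = 36/5  [2·signedArea(FEC) = 33/5 ∩ FB · EG = -12/5]
   → F = (-5, 36/5)

F = (-5, 36/5)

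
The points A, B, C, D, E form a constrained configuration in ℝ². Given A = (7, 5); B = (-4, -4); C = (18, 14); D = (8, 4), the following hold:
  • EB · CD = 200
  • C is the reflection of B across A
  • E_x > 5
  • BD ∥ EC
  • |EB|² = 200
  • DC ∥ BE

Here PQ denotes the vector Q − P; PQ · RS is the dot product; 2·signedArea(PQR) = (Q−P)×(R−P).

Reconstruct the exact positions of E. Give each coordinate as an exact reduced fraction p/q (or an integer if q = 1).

1. E_x = 6  [BD ∥ EC ∩ DC ∥ BE]
2. E_y = 6  [BD ∥ EC ∩ DC ∥ BE]
   → E = (6, 6)

E = (6, 6)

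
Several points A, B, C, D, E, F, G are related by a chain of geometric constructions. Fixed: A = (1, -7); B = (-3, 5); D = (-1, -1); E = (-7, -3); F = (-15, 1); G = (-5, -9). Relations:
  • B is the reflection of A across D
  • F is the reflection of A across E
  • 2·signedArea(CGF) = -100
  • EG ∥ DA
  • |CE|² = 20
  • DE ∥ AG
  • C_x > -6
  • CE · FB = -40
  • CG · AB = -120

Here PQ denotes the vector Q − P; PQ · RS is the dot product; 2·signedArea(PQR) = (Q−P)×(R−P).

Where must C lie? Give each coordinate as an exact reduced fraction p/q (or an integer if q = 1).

1. C_x = -5  [2·signedArea(CGF) = -100 ∩ CG · AB = -120]
2. C_y = 1  [2·signedArea(CGF) = -100 ∩ CG · AB = -120]
   → C = (-5, 1)

C = (-5, 1)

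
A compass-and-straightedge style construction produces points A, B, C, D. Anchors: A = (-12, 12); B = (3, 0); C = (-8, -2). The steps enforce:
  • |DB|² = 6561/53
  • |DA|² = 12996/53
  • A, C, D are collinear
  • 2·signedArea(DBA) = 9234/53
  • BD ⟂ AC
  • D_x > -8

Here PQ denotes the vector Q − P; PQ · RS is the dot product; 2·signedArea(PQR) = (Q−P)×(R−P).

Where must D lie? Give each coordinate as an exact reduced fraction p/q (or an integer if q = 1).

D = (-408/53, -162/53)

1. D_x = -408/53  [A, C, D are collinear ∩ BD ⟂ AC]
2. D_y = -162/53  [A, C, D are collinear ∩ BD ⟂ AC]
   → D = (-408/53, -162/53)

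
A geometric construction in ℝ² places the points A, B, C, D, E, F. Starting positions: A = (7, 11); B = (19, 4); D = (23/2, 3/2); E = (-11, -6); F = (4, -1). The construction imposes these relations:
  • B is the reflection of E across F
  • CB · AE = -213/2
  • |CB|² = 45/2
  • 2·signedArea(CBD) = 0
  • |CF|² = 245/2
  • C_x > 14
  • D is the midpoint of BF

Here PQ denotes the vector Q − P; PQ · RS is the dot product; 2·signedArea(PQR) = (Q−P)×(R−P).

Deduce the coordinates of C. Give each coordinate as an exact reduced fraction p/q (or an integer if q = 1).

1. C_x = 29/2  [2·signedArea(CBD) = 0 ∩ CB · AE = -213/2]
2. C_y = 5/2  [2·signedArea(CBD) = 0 ∩ CB · AE = -213/2]
   → C = (29/2, 5/2)

C = (29/2, 5/2)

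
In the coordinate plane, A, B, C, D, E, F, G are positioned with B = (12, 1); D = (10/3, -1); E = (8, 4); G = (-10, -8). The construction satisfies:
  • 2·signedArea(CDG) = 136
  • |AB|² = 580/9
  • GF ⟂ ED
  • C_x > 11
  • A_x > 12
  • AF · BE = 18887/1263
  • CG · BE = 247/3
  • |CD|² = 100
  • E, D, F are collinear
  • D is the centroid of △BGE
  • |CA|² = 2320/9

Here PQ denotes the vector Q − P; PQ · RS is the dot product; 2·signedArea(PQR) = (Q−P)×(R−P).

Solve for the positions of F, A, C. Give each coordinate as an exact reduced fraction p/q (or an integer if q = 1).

A = (38/3, 9)
C = (34/3, -7)
F = (-2680/421, -4796/421)

1. F_x = -2680/421  [E, D, F are collinear ∩ GF ⟂ ED]
2. F_y = -4796/421  [E, D, F are collinear ∩ GF ⟂ ED]
   → F = (-2680/421, -4796/421)
3. A_x = 38/3  [line 4·x + -3·y + -71/3 = 0 ∩ |AB|² = 580/9]
4. A_y = 9  [line 4·x + -3·y + -71/3 = 0 ∩ |AB|² = 580/9]
   → A = (38/3, 9)
5. C_x = 34/3  [2·signedArea(CDG) = 136 ∩ CG · BE = 247/3]
6. C_y = -7  [2·signedArea(CDG) = 136 ∩ CG · BE = 247/3]
   → C = (34/3, -7)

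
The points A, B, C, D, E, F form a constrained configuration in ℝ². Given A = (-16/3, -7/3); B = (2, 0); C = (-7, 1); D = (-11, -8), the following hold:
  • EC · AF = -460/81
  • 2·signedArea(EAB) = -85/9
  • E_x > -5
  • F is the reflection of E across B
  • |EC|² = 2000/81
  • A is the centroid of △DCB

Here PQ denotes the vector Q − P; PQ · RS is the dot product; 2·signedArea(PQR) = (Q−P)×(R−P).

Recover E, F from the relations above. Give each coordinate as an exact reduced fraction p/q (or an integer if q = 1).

1. E_x = -43/9  [line -7/3·x + 22/3·y + 127/9 = 0 ∩ |EC|² = 2000/81]
2. E_y = -31/9  [line -7/3·x + 22/3·y + 127/9 = 0 ∩ |EC|² = 2000/81]
   → E = (-43/9, -31/9)
3. F_x = 79/9  [EC · AF = -460/81 ∩ F is the reflection of E across B]
4. F_y = 31/9  [EC · AF = -460/81 ∩ F is the reflection of E across B]
   → F = (79/9, 31/9)

E = (-43/9, -31/9)
F = (79/9, 31/9)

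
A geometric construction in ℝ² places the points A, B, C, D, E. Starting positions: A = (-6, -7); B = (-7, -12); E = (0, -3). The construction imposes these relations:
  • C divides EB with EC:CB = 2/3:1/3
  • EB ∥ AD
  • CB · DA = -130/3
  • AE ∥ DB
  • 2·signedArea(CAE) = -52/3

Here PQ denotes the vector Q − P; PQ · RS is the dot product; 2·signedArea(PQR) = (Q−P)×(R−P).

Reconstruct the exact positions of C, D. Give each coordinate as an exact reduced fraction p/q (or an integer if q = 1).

1. C_x = -14/3  [C divides EB with EC:CB = 2/3:1/3]
2. C_y = -9  [C divides EB with EC:CB = 2/3:1/3]
   → C = (-14/3, -9)
3. D_x = -13  [AE ∥ DB ∩ EB ∥ AD]
4. D_y = -16  [AE ∥ DB ∩ EB ∥ AD]
   → D = (-13, -16)

C = (-14/3, -9)
D = (-13, -16)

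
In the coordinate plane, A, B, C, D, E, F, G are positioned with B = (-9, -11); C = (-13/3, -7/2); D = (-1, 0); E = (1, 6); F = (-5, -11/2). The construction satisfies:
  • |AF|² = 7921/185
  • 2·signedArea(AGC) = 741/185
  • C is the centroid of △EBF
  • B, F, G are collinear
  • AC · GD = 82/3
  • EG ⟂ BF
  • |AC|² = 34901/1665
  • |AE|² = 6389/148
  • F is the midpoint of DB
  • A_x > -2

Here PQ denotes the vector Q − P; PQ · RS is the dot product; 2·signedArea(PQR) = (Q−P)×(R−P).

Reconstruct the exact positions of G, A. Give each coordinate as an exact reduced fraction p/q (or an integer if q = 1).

1. G_x = 471/185  [B, F, G are collinear ∩ EG ⟂ BF]
2. G_y = 902/185  [B, F, G are collinear ∩ EG ⟂ BF]
   → G = (471/185, 902/185)
3. A_x = -213/185  [AC · GD = 82/3 ∩ 2·signedArea(AGC) = 741/185]
4. A_y = -77/370  [AC · GD = 82/3 ∩ 2·signedArea(AGC) = 741/185]
   → A = (-213/185, -77/370)

A = (-213/185, -77/370)
G = (471/185, 902/185)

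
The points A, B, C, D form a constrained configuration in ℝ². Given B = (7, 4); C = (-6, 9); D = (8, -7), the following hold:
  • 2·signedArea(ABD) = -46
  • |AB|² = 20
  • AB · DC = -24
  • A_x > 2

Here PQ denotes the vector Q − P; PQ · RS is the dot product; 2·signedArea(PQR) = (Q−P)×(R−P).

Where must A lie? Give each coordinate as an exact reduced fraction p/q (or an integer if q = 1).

1. A_x = 3  [AB · DC = -24 ∩ 2·signedArea(ABD) = -46]
2. A_y = 2  [AB · DC = -24 ∩ 2·signedArea(ABD) = -46]
   → A = (3, 2)

A = (3, 2)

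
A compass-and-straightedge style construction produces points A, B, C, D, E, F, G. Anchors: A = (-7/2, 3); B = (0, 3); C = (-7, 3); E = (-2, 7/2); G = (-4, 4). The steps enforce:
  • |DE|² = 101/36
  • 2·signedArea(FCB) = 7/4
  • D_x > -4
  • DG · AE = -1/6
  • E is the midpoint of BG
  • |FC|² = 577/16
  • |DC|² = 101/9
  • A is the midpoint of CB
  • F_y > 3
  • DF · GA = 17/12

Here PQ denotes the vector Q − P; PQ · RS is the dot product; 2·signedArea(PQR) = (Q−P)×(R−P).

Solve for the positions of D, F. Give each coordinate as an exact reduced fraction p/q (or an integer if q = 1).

1. D_x = -11/3  [line -3/2·x + -1/2·y + -23/6 = 0 ∩ |DC|² = 101/9]
2. D_y = 10/3  [line -3/2·x + -1/2·y + -23/6 = 0 ∩ |DC|² = 101/9]
   → D = (-11/3, 10/3)
3. F_x = -1  [2·signedArea(FCB) = 7/4 ∩ DF · GA = 17/12]
4. F_y = 13/4  [2·signedArea(FCB) = 7/4 ∩ DF · GA = 17/12]
   → F = (-1, 13/4)

D = (-11/3, 10/3)
F = (-1, 13/4)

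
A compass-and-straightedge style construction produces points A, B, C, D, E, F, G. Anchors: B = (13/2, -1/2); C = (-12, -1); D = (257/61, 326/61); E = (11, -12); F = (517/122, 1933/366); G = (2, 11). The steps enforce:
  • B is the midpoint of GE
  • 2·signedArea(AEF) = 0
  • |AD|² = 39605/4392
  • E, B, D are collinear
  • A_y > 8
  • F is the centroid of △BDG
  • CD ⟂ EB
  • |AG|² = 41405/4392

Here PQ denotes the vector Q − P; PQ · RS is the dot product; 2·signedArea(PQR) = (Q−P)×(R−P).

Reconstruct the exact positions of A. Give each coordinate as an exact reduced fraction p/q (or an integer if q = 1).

1. A_x = 761/244  [line -6325/366·x + -825/122·y + 39875/366 = 0 ∩ |AD|² = 39605/4392]
2. A_y = 5959/732  [line -6325/366·x + -825/122·y + 39875/366 = 0 ∩ |AD|² = 39605/4392]
   → A = (761/244, 5959/732)

A = (761/244, 5959/732)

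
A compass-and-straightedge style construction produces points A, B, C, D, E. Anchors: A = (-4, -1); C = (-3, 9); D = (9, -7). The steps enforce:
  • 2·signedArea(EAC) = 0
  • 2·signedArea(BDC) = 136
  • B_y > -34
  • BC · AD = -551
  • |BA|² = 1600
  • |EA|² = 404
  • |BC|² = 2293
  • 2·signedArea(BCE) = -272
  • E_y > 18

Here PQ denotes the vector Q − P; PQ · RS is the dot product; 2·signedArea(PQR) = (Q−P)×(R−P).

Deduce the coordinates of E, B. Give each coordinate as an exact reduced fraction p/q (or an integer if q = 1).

B = (20, -33)
E = (-2, 19)

1. E_x = -2  [line -10·x + 1·y + -39 = 0 ∩ |EA|² = 404]
2. E_y = 19  [line -10·x + 1·y + -39 = 0 ∩ |EA|² = 404]
   → E = (-2, 19)
3. B_x = 20  [2·signedArea(BCE) = -272 ∩ 2·signedArea(BDC) = 136]
4. B_y = -33  [2·signedArea(BCE) = -272 ∩ 2·signedArea(BDC) = 136]
   → B = (20, -33)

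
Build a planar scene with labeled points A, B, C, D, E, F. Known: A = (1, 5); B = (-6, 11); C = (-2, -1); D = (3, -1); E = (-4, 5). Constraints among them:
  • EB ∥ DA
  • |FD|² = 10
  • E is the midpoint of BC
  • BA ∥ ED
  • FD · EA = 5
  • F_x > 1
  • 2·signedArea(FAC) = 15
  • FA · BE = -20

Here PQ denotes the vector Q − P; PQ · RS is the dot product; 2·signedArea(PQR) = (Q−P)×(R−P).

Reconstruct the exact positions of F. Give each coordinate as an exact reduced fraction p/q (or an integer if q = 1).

1. F_x = 2  [FA · BE = -20 ∩ FD · EA = 5]
2. F_y = 2  [FA · BE = -20 ∩ FD · EA = 5]
   → F = (2, 2)

F = (2, 2)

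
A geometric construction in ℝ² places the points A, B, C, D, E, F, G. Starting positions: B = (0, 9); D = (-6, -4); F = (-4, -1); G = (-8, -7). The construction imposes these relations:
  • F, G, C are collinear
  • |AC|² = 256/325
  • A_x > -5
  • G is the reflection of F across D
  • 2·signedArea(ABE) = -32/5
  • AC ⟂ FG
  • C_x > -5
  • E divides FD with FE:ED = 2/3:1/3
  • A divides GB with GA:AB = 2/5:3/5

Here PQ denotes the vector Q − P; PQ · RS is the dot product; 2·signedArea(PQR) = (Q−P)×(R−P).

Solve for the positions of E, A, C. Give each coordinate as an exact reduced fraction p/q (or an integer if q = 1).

A = (-24/5, -3/5)
C = (-264/65, -71/65)
E = (-16/3, -3)

1. E_x = -16/3  [E divides FD with FE:ED = 2/3:1/3]
2. E_y = -3  [E divides FD with FE:ED = 2/3:1/3]
   → E = (-16/3, -3)
3. A_x = -24/5  [A divides GB with GA:AB = 2/5:3/5]
4. A_y = -3/5  [A divides GB with GA:AB = 2/5:3/5]
   → A = (-24/5, -3/5)
5. C_x = -264/65  [F, G, C are collinear ∩ AC ⟂ FG]
6. C_y = -71/65  [F, G, C are collinear ∩ AC ⟂ FG]
   → C = (-264/65, -71/65)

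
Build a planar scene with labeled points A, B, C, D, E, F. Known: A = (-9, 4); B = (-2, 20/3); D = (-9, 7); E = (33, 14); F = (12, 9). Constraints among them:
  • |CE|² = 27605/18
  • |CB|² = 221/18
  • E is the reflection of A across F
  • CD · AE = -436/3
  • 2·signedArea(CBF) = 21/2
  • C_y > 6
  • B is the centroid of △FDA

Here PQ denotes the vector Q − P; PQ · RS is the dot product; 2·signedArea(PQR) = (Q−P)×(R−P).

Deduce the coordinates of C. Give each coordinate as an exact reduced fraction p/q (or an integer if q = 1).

1. C_x = -11/2  [CD · AE = -436/3 ∩ 2·signedArea(CBF) = 21/2]
2. C_y = 41/6  [CD · AE = -436/3 ∩ 2·signedArea(CBF) = 21/2]
   → C = (-11/2, 41/6)

C = (-11/2, 41/6)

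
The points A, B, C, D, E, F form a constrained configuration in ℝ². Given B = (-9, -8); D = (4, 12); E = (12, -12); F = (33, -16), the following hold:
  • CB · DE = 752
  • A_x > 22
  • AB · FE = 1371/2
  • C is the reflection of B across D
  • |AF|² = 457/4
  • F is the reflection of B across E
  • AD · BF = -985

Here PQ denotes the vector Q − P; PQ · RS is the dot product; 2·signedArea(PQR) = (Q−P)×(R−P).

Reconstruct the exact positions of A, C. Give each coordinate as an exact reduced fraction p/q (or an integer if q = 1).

A = (45/2, -14)
C = (17, 32)

1. A_x = 45/2  [line 21·x + -4·y + -1057/2 = 0 ∩ |AF|² = 457/4]
2. A_y = -14  [line 21·x + -4·y + -1057/2 = 0 ∩ |AF|² = 457/4]
   → A = (45/2, -14)
3. C_x = 17  [C is the reflection of B across D]
4. C_y = 32  [C is the reflection of B across D]
   → C = (17, 32)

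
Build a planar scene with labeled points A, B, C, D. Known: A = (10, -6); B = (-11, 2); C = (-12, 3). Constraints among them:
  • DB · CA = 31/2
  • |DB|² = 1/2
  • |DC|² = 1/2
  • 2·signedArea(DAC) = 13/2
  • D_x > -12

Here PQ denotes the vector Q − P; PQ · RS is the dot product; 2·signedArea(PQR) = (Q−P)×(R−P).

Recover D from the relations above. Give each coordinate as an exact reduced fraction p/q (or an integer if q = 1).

1. D_x = -23/2  [DB · CA = 31/2 ∩ 2·signedArea(DAC) = 13/2]
2. D_y = 5/2  [DB · CA = 31/2 ∩ 2·signedArea(DAC) = 13/2]
   → D = (-23/2, 5/2)

D = (-23/2, 5/2)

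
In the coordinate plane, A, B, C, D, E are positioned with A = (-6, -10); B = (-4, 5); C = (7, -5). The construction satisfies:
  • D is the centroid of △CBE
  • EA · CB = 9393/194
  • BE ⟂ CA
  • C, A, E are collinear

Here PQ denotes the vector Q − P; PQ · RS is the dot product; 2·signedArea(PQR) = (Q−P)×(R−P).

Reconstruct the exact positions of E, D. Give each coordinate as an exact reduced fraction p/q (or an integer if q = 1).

D = (731/582, -1435/582)
E = (149/194, -1435/194)

1. E_x = 149/194  [C, A, E are collinear ∩ BE ⟂ CA]
2. E_y = -1435/194  [C, A, E are collinear ∩ BE ⟂ CA]
   → E = (149/194, -1435/194)
3. D_x = 731/582  [D is the centroid of △CBE]
4. D_y = -1435/582  [D is the centroid of △CBE]
   → D = (731/582, -1435/582)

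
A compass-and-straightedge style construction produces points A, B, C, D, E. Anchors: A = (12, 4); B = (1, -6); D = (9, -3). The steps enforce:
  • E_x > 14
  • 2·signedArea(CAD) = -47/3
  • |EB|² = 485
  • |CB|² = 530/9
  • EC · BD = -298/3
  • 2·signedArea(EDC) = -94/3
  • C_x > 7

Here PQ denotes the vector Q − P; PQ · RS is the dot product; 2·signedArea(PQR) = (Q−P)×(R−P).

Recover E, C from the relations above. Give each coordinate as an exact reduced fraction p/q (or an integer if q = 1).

1. C_x = 22/3  [line 7·x + -3·y + -169/3 = 0 ∩ |CB|² = 530/9]
2. C_y = -5/3  [line 7·x + -3·y + -169/3 = 0 ∩ |CB|² = 530/9]
   → C = (22/3, -5/3)
3. E_x = 15  [2·signedArea(EDC) = -94/3 ∩ EC · BD = -298/3]
4. E_y = 11  [2·signedArea(EDC) = -94/3 ∩ EC · BD = -298/3]
   → E = (15, 11)

C = (22/3, -5/3)
E = (15, 11)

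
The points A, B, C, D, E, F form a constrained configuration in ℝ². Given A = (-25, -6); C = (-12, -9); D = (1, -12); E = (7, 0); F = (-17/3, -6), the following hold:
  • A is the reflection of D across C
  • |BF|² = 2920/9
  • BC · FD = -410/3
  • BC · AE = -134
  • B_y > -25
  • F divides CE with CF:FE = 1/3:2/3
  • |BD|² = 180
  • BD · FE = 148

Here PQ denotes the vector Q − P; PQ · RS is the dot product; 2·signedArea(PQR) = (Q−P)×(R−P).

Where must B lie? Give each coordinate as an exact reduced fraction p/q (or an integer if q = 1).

1. B_x = -5  [BC · AE = -134 ∩ BD · FE = 148]
2. B_y = -24  [BC · AE = -134 ∩ BD · FE = 148]
   → B = (-5, -24)

B = (-5, -24)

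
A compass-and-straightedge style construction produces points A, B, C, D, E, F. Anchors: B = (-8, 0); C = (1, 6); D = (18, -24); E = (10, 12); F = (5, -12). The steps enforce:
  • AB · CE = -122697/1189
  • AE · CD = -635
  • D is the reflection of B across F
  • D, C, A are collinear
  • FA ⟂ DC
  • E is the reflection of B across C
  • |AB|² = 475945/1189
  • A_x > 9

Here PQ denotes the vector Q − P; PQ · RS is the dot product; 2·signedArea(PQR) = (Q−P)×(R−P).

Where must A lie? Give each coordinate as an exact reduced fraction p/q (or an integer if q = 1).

A = (11525/1189, -11106/1189)

1. A_x = 11525/1189  [D, C, A are collinear ∩ FA ⟂ DC]
2. A_y = -11106/1189  [D, C, A are collinear ∩ FA ⟂ DC]
   → A = (11525/1189, -11106/1189)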